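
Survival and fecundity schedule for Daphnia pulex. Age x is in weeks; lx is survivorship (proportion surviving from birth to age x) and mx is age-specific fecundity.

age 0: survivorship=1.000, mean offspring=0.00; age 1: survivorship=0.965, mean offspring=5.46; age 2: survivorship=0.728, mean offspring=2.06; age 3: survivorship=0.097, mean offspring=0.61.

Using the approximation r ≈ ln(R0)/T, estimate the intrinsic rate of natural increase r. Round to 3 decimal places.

R0 = Σ lx·mx = 0 + 5.2689 + 1.49968 + 0.05917 = 6.82775
Σ x·lx·mx = 8.44577; T = 8.44577/6.82775 = 1.23698…
r ≈ ln(R0)/T = ln(6.82775)/1.23698… = 1.55298… → 1.553

1.553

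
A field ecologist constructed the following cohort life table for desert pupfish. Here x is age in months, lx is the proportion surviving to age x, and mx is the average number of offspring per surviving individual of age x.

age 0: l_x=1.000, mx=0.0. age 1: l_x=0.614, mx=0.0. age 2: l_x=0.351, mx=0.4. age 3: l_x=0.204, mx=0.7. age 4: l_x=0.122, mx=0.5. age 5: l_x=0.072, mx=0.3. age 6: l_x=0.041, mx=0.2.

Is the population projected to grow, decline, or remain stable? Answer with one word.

R0 = Σ lx·mx = 0 + 0 + 0.1404 + 0.1428 + 0.061 + 0.0216 + 0.0082 = 0.374
R0 < 1, so the population is declining.

declining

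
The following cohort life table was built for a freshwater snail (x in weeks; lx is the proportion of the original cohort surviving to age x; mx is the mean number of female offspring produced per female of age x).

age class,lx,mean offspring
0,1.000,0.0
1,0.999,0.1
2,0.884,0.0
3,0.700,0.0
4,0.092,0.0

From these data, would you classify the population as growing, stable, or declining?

declining

R0 = Σ lx·mx = 0 + 0.0999 + 0 + 0 + 0 = 0.0999
R0 < 1, so the population is declining.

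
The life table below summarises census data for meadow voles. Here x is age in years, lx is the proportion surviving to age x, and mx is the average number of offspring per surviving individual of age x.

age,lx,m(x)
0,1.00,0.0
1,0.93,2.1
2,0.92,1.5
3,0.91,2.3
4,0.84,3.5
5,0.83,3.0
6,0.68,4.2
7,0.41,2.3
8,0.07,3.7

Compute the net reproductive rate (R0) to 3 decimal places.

lx·mx by age: 0, 1.953, 1.38, 2.093, 2.94, 2.49, 2.856, 0.943, 0.259
R0 = Σ lx·mx = 14.914 → 14.914

14.914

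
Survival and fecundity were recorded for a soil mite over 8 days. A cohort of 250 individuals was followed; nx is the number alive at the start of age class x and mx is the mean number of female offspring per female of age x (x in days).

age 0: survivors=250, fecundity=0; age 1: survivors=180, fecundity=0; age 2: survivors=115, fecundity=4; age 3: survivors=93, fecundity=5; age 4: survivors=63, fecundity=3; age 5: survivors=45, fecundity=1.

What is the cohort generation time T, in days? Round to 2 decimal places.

2.84

lx = nx/n0 = nx/250: 1, 0.72, 0.46, 0.372, 0.252, 0.18
lx·mx: 0, 0, 1.84, 1.86, 0.756, 0.18 → R0 = 4.636
x·lx·mx: 0, 0, 3.68, 5.58, 3.024, 0.9 → Σ = 13.184
T = 13.184 / 4.636 = 2.843831… → 2.84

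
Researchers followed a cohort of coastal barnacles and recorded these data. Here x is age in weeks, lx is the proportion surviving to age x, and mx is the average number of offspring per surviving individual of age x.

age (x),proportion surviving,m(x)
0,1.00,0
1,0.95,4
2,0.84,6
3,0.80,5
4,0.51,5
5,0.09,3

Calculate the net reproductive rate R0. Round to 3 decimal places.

15.660

lx·mx by age: 0, 3.8, 5.04, 4, 2.55, 0.27
R0 = Σ lx·mx = 15.66 → 15.660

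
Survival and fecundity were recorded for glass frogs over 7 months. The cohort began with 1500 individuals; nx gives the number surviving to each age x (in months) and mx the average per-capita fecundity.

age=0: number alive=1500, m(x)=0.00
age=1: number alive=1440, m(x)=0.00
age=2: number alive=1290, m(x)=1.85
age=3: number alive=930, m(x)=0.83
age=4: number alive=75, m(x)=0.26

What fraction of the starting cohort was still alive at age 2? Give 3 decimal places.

0.860

l_2 = n_2/n_0 = 1290/1500 = 0.86 → 0.860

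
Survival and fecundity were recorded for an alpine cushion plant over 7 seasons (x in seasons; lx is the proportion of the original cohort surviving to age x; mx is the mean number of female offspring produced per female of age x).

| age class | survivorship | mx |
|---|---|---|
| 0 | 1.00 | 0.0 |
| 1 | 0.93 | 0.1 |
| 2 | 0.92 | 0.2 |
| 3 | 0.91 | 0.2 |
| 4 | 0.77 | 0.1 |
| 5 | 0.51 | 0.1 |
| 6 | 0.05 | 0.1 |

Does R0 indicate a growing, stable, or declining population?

declining

R0 = Σ lx·mx = 0 + 0.093 + 0.184 + 0.182 + 0.077 + 0.051 + 0.005 = 0.592
R0 < 1, so the population is declining.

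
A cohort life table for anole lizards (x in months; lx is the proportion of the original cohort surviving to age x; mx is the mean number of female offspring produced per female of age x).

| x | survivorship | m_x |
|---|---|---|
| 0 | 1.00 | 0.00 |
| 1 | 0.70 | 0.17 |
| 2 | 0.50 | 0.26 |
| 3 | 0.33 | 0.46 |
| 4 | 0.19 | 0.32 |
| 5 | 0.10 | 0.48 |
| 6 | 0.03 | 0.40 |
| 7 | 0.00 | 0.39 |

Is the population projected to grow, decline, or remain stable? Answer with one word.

R0 = Σ lx·mx = 0 + 0.119 + 0.13 + 0.1518 + 0.0608 + 0.048 + 0.012 + 0 = 0.5216
R0 < 1, so the population is declining.

declining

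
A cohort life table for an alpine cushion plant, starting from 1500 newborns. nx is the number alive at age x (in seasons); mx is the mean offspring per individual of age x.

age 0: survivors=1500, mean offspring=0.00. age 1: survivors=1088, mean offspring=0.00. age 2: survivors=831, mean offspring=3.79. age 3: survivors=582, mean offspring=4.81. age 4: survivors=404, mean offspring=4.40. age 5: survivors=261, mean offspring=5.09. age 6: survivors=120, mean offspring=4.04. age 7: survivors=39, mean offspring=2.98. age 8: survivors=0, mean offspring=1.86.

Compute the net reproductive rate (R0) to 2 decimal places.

6.44

lx = nx/n0 = nx/1500: 1, 0.72533…, 0.554, 0.388, 0.26933…, 0.174, 0.08, 0.026, 0
lx·mx by age: 0, 0, 2.09966, 1.86628, 1.185067…, 0.88566, 0.3232, 0.07748, 0
R0 = Σ lx·mx = 6.437347… → 6.44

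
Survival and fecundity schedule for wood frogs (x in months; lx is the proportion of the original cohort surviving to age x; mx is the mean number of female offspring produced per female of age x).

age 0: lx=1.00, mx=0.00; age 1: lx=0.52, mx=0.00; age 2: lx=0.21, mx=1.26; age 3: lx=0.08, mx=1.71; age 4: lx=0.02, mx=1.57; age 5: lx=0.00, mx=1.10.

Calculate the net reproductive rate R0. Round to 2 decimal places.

0.43

lx·mx by age: 0, 0, 0.2646, 0.1368, 0.0314, 0
R0 = Σ lx·mx = 0.4328 → 0.43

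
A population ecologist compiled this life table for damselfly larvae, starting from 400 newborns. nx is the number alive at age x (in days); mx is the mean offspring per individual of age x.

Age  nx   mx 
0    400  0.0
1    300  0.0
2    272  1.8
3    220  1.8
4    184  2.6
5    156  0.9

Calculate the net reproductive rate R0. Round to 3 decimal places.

3.761

lx = nx/n0 = nx/400: 1, 0.75, 0.68, 0.55, 0.46, 0.39
lx·mx by age: 0, 0, 1.224, 0.99, 1.196, 0.351
R0 = Σ lx·mx = 3.761 → 3.761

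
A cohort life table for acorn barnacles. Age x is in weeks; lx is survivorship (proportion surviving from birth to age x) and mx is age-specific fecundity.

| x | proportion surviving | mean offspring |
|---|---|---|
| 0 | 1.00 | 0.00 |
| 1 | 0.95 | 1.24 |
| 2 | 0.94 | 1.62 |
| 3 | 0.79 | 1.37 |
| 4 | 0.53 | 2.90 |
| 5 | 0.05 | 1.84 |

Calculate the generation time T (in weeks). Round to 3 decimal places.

lx·mx: 0, 1.178, 1.5228, 1.0823, 1.537, 0.092 → R0 = 5.4121
x·lx·mx: 0, 1.178, 3.0456, 3.2469, 6.148, 0.46 → Σ = 14.0785
T = 14.0785 / 5.4121 = 2.601301… → 2.601

2.601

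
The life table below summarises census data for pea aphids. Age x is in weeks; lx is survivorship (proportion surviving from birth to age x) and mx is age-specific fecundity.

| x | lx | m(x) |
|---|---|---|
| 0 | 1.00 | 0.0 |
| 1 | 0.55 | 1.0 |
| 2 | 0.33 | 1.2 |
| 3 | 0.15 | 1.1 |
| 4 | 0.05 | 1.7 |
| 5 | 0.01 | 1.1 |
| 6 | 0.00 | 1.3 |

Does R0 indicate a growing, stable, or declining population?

R0 = Σ lx·mx = 0 + 0.55 + 0.396 + 0.165 + 0.085 + 0.011 + 0 = 1.207
R0 > 1, so the population is growing.

growing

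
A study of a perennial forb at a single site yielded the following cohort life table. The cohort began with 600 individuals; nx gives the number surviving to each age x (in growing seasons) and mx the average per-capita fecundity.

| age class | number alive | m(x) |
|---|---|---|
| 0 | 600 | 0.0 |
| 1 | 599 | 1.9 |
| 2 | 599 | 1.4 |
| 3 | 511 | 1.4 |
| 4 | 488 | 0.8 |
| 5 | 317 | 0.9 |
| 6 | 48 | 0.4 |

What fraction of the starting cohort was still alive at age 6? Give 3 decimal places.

l_6 = n_6/n_0 = 48/600 = 0.08 → 0.080

0.080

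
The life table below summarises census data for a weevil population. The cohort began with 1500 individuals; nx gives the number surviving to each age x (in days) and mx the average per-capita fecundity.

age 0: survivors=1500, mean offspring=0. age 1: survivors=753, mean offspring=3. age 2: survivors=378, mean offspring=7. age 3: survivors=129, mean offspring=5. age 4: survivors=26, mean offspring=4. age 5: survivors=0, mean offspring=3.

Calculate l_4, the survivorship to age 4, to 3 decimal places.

l_4 = n_4/n_0 = 26/1500 = 0.017333… → 0.017

0.017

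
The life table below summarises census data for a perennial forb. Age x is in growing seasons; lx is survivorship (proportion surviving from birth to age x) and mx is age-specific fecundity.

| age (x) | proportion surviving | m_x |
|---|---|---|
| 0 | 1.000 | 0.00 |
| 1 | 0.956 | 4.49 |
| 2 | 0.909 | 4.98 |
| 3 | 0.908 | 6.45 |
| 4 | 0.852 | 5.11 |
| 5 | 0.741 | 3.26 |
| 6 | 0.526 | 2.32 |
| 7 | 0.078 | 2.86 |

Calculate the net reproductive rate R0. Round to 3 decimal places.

lx·mx by age: 0, 4.29244, 4.52682, 5.8566, 4.35372, 2.41566, 1.22032, 0.22308
R0 = Σ lx·mx = 22.88864 → 22.889

22.889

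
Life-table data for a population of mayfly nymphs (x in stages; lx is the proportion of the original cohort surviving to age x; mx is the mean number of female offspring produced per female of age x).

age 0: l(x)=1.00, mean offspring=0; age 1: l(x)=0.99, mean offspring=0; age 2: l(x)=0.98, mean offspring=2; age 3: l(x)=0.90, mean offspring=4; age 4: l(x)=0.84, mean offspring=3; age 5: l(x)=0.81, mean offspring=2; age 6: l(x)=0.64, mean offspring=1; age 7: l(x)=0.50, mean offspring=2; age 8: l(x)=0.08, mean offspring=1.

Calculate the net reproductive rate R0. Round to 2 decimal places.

11.42

lx·mx by age: 0, 0, 1.96, 3.6, 2.52, 1.62, 0.64, 1, 0.08
R0 = Σ lx·mx = 11.42 → 11.42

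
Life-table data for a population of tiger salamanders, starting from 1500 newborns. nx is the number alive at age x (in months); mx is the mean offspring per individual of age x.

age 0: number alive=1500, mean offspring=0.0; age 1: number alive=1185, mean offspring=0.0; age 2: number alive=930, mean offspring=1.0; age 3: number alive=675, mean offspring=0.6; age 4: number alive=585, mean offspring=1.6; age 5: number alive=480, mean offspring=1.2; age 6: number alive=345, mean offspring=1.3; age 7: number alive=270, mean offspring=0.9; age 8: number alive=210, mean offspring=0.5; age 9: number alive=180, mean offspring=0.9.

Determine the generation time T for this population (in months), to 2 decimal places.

lx = nx/n0 = nx/1500: 1, 0.79, 0.62, 0.45, 0.39, 0.32, 0.23, 0.18, 0.14, 0.12
lx·mx: 0, 0, 0.62, 0.27, 0.624, 0.384, 0.299, 0.162, 0.07, 0.108 → R0 = 2.537
x·lx·mx: 0, 0, 1.24, 0.81, 2.496, 1.92, 1.794, 1.134, 0.56, 0.972 → Σ = 10.926
T = 10.926 / 2.537 = 4.306661… → 4.31

4.31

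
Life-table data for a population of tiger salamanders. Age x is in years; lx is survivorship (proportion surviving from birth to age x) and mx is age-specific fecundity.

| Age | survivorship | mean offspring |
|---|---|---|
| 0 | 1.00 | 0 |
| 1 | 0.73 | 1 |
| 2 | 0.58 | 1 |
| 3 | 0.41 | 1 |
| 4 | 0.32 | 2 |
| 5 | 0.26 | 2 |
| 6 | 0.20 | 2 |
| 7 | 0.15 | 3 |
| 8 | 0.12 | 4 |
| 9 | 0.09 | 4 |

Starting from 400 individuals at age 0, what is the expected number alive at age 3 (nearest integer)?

Expected survivors = N0 · l_3 = 400 × 0.41 = 164 → 164

164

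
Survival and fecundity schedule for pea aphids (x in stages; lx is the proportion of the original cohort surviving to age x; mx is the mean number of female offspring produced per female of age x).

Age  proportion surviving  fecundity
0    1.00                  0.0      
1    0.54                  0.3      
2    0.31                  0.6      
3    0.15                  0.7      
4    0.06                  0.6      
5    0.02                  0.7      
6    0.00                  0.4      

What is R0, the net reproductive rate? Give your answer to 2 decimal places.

0.50

lx·mx by age: 0, 0.162, 0.186, 0.105, 0.036, 0.014, 0
R0 = Σ lx·mx = 0.503 → 0.50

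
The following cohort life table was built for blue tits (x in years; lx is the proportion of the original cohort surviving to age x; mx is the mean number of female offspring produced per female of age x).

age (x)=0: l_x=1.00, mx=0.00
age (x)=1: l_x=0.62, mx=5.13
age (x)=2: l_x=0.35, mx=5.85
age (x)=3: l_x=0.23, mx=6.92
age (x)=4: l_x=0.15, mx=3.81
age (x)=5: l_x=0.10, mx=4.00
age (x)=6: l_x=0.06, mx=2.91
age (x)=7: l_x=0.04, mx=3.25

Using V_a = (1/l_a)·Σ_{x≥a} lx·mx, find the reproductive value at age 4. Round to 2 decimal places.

8.51

lx·mx for x ≥ 4: 0.5715, 0.4, 0.1746, 0.13 → sum = 1.2761
V_4 = 1.2761 / l_4 = 1.2761 / 0.15 = 8.507333… → 8.51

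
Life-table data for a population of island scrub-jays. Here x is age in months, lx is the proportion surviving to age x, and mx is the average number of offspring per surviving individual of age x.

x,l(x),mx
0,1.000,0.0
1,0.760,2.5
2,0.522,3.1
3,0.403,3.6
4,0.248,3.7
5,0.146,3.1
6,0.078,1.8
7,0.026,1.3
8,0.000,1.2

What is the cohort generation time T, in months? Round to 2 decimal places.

2.53

lx·mx: 0, 1.9, 1.6182, 1.4508, 0.9176, 0.4526, 0.1404, 0.0338, 0 → R0 = 6.5134
x·lx·mx: 0, 1.9, 3.2364, 4.3524, 3.6704, 2.263, 0.8424, 0.2366, 0 → Σ = 16.5012
T = 16.5012 / 6.5134 = 2.533423… → 2.53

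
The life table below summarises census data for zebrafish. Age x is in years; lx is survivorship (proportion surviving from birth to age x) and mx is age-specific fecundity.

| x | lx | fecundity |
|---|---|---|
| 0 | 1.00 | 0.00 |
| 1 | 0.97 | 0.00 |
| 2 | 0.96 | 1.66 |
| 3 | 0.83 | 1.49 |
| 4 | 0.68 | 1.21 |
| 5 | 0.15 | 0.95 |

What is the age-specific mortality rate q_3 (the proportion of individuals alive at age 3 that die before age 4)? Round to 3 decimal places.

q_3 = (l_3 − l_4) / l_3 = (0.83 − 0.68) / 0.83
     = 0.15 / 0.83 = 0.180723… → 0.181

0.181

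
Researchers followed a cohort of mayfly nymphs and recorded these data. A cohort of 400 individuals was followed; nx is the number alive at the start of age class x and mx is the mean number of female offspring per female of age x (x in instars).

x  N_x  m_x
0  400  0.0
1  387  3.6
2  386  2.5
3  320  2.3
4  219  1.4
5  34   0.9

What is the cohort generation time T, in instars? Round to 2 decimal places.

lx = nx/n0 = nx/400: 1, 0.9675, 0.965, 0.8, 0.5475, 0.085
lx·mx: 0, 3.483, 2.4125, 1.84, 0.7665, 0.0765 → R0 = 8.5785
x·lx·mx: 0, 3.483, 4.825, 5.52, 3.066, 0.3825 → Σ = 17.2765
T = 17.2765 / 8.5785 = 2.01393… → 2.01

2.01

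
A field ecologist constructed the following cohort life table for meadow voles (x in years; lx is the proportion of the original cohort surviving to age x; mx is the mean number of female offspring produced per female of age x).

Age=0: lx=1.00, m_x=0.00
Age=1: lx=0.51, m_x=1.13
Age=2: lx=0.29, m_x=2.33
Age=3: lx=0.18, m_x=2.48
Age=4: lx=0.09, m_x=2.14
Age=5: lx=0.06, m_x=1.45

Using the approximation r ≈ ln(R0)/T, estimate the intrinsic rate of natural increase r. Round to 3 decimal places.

R0 = Σ lx·mx = 0 + 0.5763 + 0.6757 + 0.4464 + 0.1926 + 0.087 = 1.978
Σ x·lx·mx = 4.4723; T = 4.4723/1.978 = 2.26102…
r ≈ ln(R0)/T = ln(1.978)/2.26102… = 0.30167… → 0.302

0.302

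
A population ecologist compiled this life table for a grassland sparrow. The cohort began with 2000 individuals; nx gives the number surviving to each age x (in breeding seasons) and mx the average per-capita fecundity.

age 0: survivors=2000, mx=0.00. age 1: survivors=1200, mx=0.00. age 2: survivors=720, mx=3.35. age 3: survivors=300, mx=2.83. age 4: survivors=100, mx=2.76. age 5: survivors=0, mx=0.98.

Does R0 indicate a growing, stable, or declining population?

lx = nx/n0 = nx/2000: 1, 0.6, 0.36, 0.15, 0.05, 0
R0 = Σ lx·mx = 0 + 0 + 1.206 + 0.4245 + 0.138 + 0 = 1.7685
R0 > 1, so the population is growing.

growing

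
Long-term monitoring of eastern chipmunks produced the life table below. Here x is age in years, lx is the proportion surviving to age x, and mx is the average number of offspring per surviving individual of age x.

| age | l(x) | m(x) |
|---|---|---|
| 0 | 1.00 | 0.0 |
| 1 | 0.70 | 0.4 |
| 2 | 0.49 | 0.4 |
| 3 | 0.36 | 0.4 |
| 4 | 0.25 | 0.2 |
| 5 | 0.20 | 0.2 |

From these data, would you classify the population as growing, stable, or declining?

declining

R0 = Σ lx·mx = 0 + 0.28 + 0.196 + 0.144 + 0.05 + 0.04 = 0.71
R0 < 1, so the population is declining.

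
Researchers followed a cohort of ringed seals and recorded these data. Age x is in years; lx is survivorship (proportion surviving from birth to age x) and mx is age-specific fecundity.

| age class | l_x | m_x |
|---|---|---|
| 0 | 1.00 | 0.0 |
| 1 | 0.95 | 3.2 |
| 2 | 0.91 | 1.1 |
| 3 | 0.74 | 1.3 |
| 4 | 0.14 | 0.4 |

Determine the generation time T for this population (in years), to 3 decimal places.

1.611

lx·mx: 0, 3.04, 1.001, 0.962, 0.056 → R0 = 5.059
x·lx·mx: 0, 3.04, 2.002, 2.886, 0.224 → Σ = 8.152
T = 8.152 / 5.059 = 1.611386… → 1.611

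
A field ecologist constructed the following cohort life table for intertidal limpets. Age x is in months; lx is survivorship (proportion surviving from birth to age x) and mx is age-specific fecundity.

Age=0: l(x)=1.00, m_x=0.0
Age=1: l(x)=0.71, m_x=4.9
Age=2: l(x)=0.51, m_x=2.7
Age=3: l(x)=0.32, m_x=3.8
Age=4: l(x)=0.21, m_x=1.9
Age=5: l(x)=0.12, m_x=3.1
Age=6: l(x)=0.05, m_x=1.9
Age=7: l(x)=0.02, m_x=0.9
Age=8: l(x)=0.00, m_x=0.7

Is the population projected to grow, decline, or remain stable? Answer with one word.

growing

R0 = Σ lx·mx = 0 + 3.479 + 1.377 + 1.216 + 0.399 + 0.372 + 0.095 + 0.018 + 0 = 6.956
R0 > 1, so the population is growing.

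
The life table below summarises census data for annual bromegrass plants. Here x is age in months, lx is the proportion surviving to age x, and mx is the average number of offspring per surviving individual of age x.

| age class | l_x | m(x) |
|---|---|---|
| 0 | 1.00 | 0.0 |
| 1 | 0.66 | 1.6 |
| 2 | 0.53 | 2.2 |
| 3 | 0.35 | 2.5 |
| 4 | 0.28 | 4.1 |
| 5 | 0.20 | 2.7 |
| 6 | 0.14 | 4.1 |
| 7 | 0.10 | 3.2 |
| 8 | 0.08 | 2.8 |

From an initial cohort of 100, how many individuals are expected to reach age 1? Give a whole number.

Expected survivors = N0 · l_1 = 100 × 0.66 = 66 → 66

66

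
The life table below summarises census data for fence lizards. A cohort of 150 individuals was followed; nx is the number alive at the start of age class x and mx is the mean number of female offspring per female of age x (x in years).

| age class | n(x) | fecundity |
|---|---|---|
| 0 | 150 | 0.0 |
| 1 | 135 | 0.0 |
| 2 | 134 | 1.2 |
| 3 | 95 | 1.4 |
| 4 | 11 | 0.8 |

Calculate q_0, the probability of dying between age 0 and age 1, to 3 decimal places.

0.100

lx = nx/n0 = nx/150: 1, 0.9, 0.89333…, 0.63333…, 0.07333…
q_0 = (l_0 − l_1) / l_0 = (1 − 0.9) / 1
     = 0.1 / 1 = 0.1 → 0.100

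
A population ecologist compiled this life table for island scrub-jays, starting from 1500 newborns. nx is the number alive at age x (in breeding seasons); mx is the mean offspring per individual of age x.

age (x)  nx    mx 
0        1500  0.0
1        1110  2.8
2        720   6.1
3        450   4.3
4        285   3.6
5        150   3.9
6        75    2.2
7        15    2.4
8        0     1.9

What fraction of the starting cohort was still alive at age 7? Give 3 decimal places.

l_7 = n_7/n_0 = 15/1500 = 0.01 → 0.010

0.010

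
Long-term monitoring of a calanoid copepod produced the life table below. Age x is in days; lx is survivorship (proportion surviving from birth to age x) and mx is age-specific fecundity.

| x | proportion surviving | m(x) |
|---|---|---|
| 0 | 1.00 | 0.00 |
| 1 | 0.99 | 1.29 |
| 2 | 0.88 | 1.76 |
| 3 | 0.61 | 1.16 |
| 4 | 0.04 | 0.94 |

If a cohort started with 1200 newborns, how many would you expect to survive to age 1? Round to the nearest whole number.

Expected survivors = N0 · l_1 = 1200 × 0.99 = 1188 → 1188

1188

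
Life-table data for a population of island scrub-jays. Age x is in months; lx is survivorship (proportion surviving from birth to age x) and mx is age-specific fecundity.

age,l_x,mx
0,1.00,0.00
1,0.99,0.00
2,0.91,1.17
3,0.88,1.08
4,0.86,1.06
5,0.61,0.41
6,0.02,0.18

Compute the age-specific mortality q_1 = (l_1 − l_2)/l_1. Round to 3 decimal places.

0.081

q_1 = (l_1 − l_2) / l_1 = (0.99 − 0.91) / 0.99
     = 0.08 / 0.99 = 0.080808… → 0.081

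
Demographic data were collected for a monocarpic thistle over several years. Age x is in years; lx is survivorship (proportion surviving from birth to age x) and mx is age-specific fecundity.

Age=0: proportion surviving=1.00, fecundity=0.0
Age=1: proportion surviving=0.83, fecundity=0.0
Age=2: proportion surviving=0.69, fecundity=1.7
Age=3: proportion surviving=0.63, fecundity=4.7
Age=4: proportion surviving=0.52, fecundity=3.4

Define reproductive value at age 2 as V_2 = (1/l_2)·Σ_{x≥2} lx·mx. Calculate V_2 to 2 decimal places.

lx·mx for x ≥ 2: 1.173, 2.961, 1.768 → sum = 5.902
V_2 = 5.902 / l_2 = 5.902 / 0.69 = 8.553623… → 8.55

8.55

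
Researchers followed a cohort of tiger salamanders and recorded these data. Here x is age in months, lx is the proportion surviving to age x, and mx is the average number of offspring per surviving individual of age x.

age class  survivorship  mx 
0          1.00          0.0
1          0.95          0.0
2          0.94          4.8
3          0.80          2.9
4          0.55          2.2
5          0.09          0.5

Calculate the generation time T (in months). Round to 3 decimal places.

lx·mx: 0, 0, 4.512, 2.32, 1.21, 0.045 → R0 = 8.087
x·lx·mx: 0, 0, 9.024, 6.96, 4.84, 0.225 → Σ = 21.049
T = 21.049 / 8.087 = 2.602819… → 2.603

2.603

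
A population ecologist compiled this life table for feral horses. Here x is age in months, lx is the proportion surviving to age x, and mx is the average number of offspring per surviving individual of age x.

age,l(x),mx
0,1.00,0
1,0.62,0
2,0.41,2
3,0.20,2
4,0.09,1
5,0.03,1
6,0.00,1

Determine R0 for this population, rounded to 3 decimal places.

lx·mx by age: 0, 0, 0.82, 0.4, 0.09, 0.03, 0
R0 = Σ lx·mx = 1.34 → 1.340

1.340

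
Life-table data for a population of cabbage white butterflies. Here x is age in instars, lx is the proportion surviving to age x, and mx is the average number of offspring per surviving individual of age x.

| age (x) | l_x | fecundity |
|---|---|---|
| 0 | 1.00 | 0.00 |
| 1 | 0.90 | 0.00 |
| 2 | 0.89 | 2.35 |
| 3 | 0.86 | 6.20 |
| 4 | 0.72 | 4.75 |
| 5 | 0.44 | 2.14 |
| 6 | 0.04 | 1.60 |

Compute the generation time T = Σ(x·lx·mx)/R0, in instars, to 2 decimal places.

lx·mx: 0, 0, 2.0915, 5.332, 3.42, 0.9416, 0.064 → R0 = 11.8491
x·lx·mx: 0, 0, 4.183, 15.996, 13.68, 4.708, 0.384 → Σ = 38.951
T = 38.951 / 11.8491 = 3.287254… → 3.29

3.29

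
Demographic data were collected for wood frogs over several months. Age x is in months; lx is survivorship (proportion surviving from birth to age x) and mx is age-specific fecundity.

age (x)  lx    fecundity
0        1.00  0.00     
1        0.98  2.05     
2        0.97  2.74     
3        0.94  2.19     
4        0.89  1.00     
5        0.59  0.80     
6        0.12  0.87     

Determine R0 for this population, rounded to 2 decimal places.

lx·mx by age: 0, 2.009, 2.6578, 2.0586, 0.89, 0.472, 0.1044
R0 = Σ lx·mx = 8.1918 → 8.19

8.19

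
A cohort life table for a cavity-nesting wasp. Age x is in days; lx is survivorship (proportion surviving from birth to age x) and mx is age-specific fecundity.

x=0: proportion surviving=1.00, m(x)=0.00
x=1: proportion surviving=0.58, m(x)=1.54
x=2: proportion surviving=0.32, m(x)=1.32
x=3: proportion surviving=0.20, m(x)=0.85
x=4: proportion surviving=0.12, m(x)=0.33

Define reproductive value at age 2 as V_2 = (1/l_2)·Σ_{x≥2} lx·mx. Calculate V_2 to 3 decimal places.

lx·mx for x ≥ 2: 0.4224, 0.17, 0.0396 → sum = 0.632
V_2 = 0.632 / l_2 = 0.632 / 0.32 = 1.975 → 1.975

1.975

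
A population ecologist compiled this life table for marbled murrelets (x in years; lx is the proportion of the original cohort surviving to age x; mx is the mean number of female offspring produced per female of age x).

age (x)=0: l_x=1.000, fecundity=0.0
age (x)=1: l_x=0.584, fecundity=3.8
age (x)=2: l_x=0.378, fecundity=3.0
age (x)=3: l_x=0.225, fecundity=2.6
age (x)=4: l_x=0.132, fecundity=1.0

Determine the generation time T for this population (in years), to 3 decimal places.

1.663

lx·mx: 0, 2.2192, 1.134, 0.585, 0.132 → R0 = 4.0702
x·lx·mx: 0, 2.2192, 2.268, 1.755, 0.528 → Σ = 6.7702
T = 6.7702 / 4.0702 = 1.663358… → 1.663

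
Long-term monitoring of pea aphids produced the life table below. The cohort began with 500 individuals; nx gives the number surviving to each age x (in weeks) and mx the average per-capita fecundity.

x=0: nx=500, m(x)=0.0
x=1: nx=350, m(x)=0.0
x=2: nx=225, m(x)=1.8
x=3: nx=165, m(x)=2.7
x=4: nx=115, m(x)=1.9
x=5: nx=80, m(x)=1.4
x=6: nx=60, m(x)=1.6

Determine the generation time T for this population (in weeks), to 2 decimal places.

3.25

lx = nx/n0 = nx/500: 1, 0.7, 0.45, 0.33, 0.23, 0.16, 0.12
lx·mx: 0, 0, 0.81, 0.891, 0.437, 0.224, 0.192 → R0 = 2.554
x·lx·mx: 0, 0, 1.62, 2.673, 1.748, 1.12, 1.152 → Σ = 8.313
T = 8.313 / 2.554 = 3.254894… → 3.25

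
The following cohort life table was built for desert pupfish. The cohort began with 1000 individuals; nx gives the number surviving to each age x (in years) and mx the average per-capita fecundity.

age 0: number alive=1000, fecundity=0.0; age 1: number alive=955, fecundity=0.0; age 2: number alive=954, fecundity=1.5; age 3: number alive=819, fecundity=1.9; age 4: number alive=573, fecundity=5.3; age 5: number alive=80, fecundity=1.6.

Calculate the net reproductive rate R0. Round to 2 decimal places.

6.15

lx = nx/n0 = nx/1000: 1, 0.955, 0.954, 0.819, 0.573, 0.08
lx·mx by age: 0, 0, 1.431, 1.5561, 3.0369, 0.128
R0 = Σ lx·mx = 6.152 → 6.15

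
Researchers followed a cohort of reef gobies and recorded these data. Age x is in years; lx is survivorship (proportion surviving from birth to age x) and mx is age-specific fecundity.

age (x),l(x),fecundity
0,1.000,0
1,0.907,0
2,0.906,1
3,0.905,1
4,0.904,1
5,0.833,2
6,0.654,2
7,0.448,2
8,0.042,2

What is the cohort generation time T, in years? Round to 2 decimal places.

lx·mx: 0, 0, 0.906, 0.905, 0.904, 1.666, 1.308, 0.896, 0.084 → R0 = 6.669
x·lx·mx: 0, 0, 1.812, 2.715, 3.616, 8.33, 7.848, 6.272, 0.672 → Σ = 31.265
T = 31.265 / 6.669 = 4.688109… → 4.69

4.69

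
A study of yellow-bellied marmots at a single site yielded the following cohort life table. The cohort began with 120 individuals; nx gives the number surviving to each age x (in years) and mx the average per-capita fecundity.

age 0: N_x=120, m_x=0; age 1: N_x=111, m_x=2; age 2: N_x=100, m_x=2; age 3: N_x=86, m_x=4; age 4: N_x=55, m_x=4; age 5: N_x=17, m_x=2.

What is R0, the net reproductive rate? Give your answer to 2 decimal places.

8.50

lx = nx/n0 = nx/120: 1, 0.925, 0.83333…, 0.71667…, 0.45833…, 0.14167…
lx·mx by age: 0, 1.85, 1.666667…, 2.866667…, 1.833333…, 0.283333…
R0 = Σ lx·mx = 8.5… → 8.50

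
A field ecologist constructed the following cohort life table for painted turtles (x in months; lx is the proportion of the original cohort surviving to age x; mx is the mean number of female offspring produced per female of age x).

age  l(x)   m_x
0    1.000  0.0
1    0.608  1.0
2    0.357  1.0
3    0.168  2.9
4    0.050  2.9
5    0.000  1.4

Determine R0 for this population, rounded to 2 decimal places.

lx·mx by age: 0, 0.608, 0.357, 0.4872, 0.145, 0
R0 = Σ lx·mx = 1.5972 → 1.60

1.60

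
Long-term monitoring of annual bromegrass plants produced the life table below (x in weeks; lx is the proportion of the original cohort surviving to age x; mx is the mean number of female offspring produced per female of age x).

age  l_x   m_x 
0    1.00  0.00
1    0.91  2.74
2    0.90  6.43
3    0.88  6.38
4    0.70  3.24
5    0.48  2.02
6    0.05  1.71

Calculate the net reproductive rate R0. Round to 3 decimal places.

17.218

lx·mx by age: 0, 2.4934, 5.787, 5.6144, 2.268, 0.9696, 0.0855
R0 = Σ lx·mx = 17.2179 → 17.218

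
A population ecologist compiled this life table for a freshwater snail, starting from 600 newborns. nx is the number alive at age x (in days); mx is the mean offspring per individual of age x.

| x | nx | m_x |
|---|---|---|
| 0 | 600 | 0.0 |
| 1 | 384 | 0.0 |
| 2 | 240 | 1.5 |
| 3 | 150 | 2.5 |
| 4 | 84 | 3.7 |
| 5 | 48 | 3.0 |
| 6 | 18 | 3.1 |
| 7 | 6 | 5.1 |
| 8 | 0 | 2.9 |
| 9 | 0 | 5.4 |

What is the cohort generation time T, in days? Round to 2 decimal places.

3.41

lx = nx/n0 = nx/600: 1, 0.64, 0.4, 0.25, 0.14, 0.08, 0.03, 0.01, 0, 0
lx·mx: 0, 0, 0.6, 0.625, 0.518, 0.24, 0.093, 0.051, 0, 0 → R0 = 2.127
x·lx·mx: 0, 0, 1.2, 1.875, 2.072, 1.2, 0.558, 0.357, 0, 0 → Σ = 7.262
T = 7.262 / 2.127 = 3.414198… → 3.41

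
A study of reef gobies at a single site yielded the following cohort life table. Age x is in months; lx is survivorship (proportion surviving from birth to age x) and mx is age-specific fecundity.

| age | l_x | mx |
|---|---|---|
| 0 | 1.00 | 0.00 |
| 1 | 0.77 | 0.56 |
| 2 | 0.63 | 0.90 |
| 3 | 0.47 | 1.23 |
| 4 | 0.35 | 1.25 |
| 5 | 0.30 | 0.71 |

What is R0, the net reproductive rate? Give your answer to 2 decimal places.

lx·mx by age: 0, 0.4312, 0.567, 0.5781, 0.4375, 0.213
R0 = Σ lx·mx = 2.2268 → 2.23

2.23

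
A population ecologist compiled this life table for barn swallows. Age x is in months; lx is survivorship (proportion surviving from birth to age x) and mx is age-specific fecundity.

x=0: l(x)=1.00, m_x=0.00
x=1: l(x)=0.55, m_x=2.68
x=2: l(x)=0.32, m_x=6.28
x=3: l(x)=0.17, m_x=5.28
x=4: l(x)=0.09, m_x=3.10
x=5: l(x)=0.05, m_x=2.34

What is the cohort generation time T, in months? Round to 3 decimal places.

2.070

lx·mx: 0, 1.474, 2.0096, 0.8976, 0.279, 0.117 → R0 = 4.7772
x·lx·mx: 0, 1.474, 4.0192, 2.6928, 1.116, 0.585 → Σ = 9.887
T = 9.887 / 4.7772 = 2.069622… → 2.070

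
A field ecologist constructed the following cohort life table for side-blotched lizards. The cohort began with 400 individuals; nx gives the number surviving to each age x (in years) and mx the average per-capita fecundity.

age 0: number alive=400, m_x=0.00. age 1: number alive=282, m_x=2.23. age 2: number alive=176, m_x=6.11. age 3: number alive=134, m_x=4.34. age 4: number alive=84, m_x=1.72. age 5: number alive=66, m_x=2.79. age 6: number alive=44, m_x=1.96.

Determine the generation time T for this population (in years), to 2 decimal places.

lx = nx/n0 = nx/400: 1, 0.705, 0.44, 0.335, 0.21, 0.165, 0.11
lx·mx: 0, 1.57215, 2.6884, 1.4539, 0.3612, 0.46035, 0.2156 → R0 = 6.7516
x·lx·mx: 0, 1.57215, 5.3768, 4.3617, 1.4448, 2.30175, 1.2936 → Σ = 16.3508
T = 16.3508 / 6.7516 = 2.421767… → 2.42

2.42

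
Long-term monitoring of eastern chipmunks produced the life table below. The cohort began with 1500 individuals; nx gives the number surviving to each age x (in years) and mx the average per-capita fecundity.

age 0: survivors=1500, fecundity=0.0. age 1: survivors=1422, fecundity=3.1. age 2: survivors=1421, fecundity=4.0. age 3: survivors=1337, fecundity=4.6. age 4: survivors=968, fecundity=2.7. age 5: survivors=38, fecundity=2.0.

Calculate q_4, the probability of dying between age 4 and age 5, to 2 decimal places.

0.96

lx = nx/n0 = nx/1500: 1, 0.948, 0.94733…, 0.89133…, 0.64533…, 0.02533…
q_4 = (l_4 − l_5) / l_4 = (0.645333… − 0.025333…) / 0.645333…
     = 0.62… / 0.645333… = 0.960744… → 0.96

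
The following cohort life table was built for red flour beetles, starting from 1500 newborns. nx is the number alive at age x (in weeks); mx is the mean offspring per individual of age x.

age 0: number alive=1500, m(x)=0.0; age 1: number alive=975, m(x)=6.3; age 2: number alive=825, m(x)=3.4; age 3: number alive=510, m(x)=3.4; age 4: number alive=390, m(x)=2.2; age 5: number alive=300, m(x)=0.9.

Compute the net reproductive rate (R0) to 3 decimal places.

7.873

lx = nx/n0 = nx/1500: 1, 0.65, 0.55, 0.34, 0.26, 0.2
lx·mx by age: 0, 4.095, 1.87, 1.156, 0.572, 0.18
R0 = Σ lx·mx = 7.873 → 7.873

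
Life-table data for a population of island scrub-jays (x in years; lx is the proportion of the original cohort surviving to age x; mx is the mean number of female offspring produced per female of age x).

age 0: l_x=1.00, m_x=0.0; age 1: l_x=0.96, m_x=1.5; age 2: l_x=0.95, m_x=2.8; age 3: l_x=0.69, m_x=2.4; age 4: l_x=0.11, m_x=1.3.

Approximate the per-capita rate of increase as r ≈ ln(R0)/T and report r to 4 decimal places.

R0 = Σ lx·mx = 0 + 1.44 + 2.66 + 1.656 + 0.143 = 5.899
Σ x·lx·mx = 12.3; T = 12.3/5.899 = 2.0851…
r ≈ ln(R0)/T = ln(5.899)/2.0851… = 0.851174… → 0.8512

0.8512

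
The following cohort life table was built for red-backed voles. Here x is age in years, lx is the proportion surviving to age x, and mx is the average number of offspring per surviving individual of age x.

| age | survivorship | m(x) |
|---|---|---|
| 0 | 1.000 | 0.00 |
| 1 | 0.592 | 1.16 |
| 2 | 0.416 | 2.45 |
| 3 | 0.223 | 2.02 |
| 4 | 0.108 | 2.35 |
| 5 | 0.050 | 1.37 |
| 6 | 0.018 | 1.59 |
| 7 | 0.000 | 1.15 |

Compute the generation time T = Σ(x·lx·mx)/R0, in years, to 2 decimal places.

lx·mx: 0, 0.68672, 1.0192, 0.45046, 0.2538, 0.0685, 0.02862, 0 → R0 = 2.5073
x·lx·mx: 0, 0.68672, 2.0384, 1.35138, 1.0152, 0.3425, 0.17172, 0 → Σ = 5.60592
T = 5.60592 / 2.5073 = 2.235839… → 2.24

2.24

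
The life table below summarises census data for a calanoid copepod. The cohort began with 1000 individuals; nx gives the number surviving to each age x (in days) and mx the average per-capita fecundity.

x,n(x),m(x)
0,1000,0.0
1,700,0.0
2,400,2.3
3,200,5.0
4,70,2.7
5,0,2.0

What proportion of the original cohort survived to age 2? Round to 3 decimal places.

0.400

l_2 = n_2/n_0 = 400/1000 = 0.4 → 0.400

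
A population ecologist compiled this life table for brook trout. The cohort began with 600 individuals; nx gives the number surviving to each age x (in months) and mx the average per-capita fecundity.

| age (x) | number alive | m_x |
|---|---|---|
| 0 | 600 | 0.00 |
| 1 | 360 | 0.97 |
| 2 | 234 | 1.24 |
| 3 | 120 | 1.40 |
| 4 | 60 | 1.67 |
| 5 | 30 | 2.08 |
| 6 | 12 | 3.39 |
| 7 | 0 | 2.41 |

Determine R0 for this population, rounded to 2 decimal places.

1.68

lx = nx/n0 = nx/600: 1, 0.6, 0.39, 0.2, 0.1, 0.05, 0.02, 0
lx·mx by age: 0, 0.582, 0.4836, 0.28, 0.167, 0.104, 0.0678, 0
R0 = Σ lx·mx = 1.6844 → 1.68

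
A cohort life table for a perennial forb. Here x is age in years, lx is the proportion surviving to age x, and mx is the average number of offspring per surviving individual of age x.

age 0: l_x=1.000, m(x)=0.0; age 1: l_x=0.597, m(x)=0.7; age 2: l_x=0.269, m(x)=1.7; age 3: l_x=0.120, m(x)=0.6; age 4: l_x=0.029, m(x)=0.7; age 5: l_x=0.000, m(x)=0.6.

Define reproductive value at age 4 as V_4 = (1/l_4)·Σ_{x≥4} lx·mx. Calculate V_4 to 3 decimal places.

0.700

lx·mx for x ≥ 4: 0.0203, 0 → sum = 0.0203
V_4 = 0.0203 / l_4 = 0.0203 / 0.029 = 0.7 → 0.700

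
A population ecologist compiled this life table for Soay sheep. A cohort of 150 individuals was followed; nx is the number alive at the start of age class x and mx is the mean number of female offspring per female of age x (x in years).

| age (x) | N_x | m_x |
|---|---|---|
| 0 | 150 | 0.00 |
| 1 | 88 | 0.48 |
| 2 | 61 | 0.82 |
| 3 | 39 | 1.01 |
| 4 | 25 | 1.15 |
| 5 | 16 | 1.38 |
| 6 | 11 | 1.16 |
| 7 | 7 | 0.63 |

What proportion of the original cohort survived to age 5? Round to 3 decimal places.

l_5 = n_5/n_0 = 16/150 = 0.106667… → 0.107

0.107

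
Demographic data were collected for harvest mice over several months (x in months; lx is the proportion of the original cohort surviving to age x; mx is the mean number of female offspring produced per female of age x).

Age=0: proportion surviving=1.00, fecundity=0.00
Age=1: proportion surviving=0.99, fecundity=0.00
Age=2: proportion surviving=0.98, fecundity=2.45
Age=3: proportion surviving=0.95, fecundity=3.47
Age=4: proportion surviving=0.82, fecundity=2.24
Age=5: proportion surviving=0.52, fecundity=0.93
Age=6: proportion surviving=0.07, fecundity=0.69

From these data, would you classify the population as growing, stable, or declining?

growing

R0 = Σ lx·mx = 0 + 0 + 2.401 + 3.2965 + 1.8368 + 0.4836 + 0.0483 = 8.0662
R0 > 1, so the population is growing.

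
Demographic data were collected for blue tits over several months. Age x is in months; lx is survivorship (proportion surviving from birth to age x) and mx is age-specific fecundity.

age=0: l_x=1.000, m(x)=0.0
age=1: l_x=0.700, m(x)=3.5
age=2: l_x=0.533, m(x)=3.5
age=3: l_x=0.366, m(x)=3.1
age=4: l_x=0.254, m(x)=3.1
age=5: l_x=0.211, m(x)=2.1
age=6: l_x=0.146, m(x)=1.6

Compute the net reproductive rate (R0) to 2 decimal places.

6.91

lx·mx by age: 0, 2.45, 1.8655, 1.1346, 0.7874, 0.4431, 0.2336
R0 = Σ lx·mx = 6.9142 → 6.91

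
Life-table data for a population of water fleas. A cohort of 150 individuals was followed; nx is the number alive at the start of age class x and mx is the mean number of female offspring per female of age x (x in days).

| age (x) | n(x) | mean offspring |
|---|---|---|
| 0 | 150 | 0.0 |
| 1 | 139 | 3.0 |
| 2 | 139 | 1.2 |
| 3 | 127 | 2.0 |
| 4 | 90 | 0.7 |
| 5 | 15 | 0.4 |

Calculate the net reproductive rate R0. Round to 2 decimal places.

lx = nx/n0 = nx/150: 1, 0.92667…, 0.92667…, 0.84667…, 0.6, 0.1
lx·mx by age: 0, 2.78…, 1.112…, 1.693333…, 0.42, 0.04
R0 = Σ lx·mx = 6.045333… → 6.05

6.05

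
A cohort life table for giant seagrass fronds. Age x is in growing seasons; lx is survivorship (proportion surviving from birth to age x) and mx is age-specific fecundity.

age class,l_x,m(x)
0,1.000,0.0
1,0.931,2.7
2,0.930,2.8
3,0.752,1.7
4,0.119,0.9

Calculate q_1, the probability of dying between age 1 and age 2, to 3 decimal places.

0.001

q_1 = (l_1 − l_2) / l_1 = (0.931 − 0.93) / 0.931
     = 0.001 / 0.931 = 0.001074… → 0.001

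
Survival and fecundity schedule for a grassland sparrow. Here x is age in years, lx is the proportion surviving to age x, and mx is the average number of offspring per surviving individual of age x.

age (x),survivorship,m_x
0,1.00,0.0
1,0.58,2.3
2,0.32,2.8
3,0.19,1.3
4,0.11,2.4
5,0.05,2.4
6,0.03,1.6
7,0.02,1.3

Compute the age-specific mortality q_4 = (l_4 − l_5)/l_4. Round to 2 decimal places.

0.55

q_4 = (l_4 − l_5) / l_4 = (0.11 − 0.05) / 0.11
     = 0.06 / 0.11 = 0.545455… → 0.55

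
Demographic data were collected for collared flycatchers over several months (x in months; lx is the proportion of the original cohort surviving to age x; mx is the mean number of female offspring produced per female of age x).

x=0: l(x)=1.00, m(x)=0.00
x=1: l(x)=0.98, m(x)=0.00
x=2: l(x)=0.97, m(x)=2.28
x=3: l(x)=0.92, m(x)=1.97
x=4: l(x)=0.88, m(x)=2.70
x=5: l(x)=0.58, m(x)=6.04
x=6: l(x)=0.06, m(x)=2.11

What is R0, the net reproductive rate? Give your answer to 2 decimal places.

10.03

lx·mx by age: 0, 0, 2.2116, 1.8124, 2.376, 3.5032, 0.1266
R0 = Σ lx·mx = 10.0298 → 10.03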